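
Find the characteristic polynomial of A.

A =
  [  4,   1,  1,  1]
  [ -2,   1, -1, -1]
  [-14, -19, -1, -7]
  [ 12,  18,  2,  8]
x^4 - 12*x^3 + 48*x^2 - 80*x + 48

Expanding det(x·I − A) (e.g. by cofactor expansion or by noting that A is similar to its Jordan form J, which has the same characteristic polynomial as A) gives
  χ_A(x) = x^4 - 12*x^3 + 48*x^2 - 80*x + 48
which factors as (x - 6)*(x - 2)^3. The eigenvalues (with algebraic multiplicities) are λ = 2 with multiplicity 3, λ = 6 with multiplicity 1.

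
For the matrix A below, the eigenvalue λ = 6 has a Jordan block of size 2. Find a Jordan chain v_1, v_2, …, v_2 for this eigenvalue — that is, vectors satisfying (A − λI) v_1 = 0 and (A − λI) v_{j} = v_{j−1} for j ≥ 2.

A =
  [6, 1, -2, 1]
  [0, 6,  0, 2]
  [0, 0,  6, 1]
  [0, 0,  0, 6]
A Jordan chain for λ = 6 of length 2:
v_1 = (1, 0, 0, 0)ᵀ
v_2 = (0, 1, 0, 0)ᵀ

Let N = A − (6)·I. We want v_2 with N^2 v_2 = 0 but N^1 v_2 ≠ 0; then v_{j-1} := N · v_j for j = 2, …, 2.

Pick v_2 = (0, 1, 0, 0)ᵀ.
Then v_1 = N · v_2 = (1, 0, 0, 0)ᵀ.

Sanity check: (A − (6)·I) v_1 = (0, 0, 0, 0)ᵀ = 0. ✓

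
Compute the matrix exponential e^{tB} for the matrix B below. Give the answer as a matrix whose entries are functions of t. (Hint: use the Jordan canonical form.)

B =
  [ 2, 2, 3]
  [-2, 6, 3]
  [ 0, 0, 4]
e^{tB} =
  [-2*t*exp(4*t) + exp(4*t), 2*t*exp(4*t), 3*t*exp(4*t)]
  [-2*t*exp(4*t), 2*t*exp(4*t) + exp(4*t), 3*t*exp(4*t)]
  [0, 0, exp(4*t)]

Strategy: write B = P · J · P⁻¹ where J is a Jordan canonical form, so e^{tB} = P · e^{tJ} · P⁻¹, and e^{tJ} can be computed block-by-block.

B has Jordan form
J =
  [4, 1, 0]
  [0, 4, 0]
  [0, 0, 4]
(up to reordering of blocks).

Per-block formulas:
  For a 1×1 block at λ = 4: exp(t · [4]) = [e^(4t)].
  For a 2×2 Jordan block J_2(4): exp(t · J_2(4)) = e^(4t)·(I + t·N), where N is the 2×2 nilpotent shift.

After assembling e^{tJ} and conjugating by P, we get:

e^{tB} =
  [-2*t*exp(4*t) + exp(4*t), 2*t*exp(4*t), 3*t*exp(4*t)]
  [-2*t*exp(4*t), 2*t*exp(4*t) + exp(4*t), 3*t*exp(4*t)]
  [0, 0, exp(4*t)]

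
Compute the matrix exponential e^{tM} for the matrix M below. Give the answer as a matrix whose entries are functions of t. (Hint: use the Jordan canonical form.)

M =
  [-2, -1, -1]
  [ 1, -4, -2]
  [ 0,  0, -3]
e^{tM} =
  [t*exp(-3*t) + exp(-3*t), -t*exp(-3*t), t^2*exp(-3*t)/2 - t*exp(-3*t)]
  [t*exp(-3*t), -t*exp(-3*t) + exp(-3*t), t^2*exp(-3*t)/2 - 2*t*exp(-3*t)]
  [0, 0, exp(-3*t)]

Strategy: write M = P · J · P⁻¹ where J is a Jordan canonical form, so e^{tM} = P · e^{tJ} · P⁻¹, and e^{tJ} can be computed block-by-block.

M has Jordan form
J =
  [-3,  1,  0]
  [ 0, -3,  1]
  [ 0,  0, -3]
(up to reordering of blocks).

Per-block formulas:
  For a 3×3 Jordan block J_3(-3): exp(t · J_3(-3)) = e^(-3t)·(I + t·N + (t^2/2)·N^2), where N is the 3×3 nilpotent shift.

After assembling e^{tJ} and conjugating by P, we get:

e^{tM} =
  [t*exp(-3*t) + exp(-3*t), -t*exp(-3*t), t^2*exp(-3*t)/2 - t*exp(-3*t)]
  [t*exp(-3*t), -t*exp(-3*t) + exp(-3*t), t^2*exp(-3*t)/2 - 2*t*exp(-3*t)]
  [0, 0, exp(-3*t)]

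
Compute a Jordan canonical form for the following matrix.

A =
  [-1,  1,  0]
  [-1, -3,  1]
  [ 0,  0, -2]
J_3(-2)

The characteristic polynomial is
  det(x·I − A) = x^3 + 6*x^2 + 12*x + 8 = (x + 2)^3

Eigenvalues and multiplicities (the geometric multiplicity of λ is n − rank(A − λI), which equals the number of Jordan blocks for λ):
  λ = -2: algebraic multiplicity = 3, geometric multiplicity = 1

Determining the block sizes for each eigenvalue:
  λ = -2: one block (gm = 1), so the single block has size am = 3 → block sizes [3]

Assembling the blocks gives a Jordan form
J =
  [-2,  1,  0]
  [ 0, -2,  1]
  [ 0,  0, -2]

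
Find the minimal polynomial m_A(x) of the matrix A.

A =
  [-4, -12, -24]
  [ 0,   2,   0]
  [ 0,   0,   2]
x^2 + 2*x - 8

The characteristic polynomial is χ_A(x) = (x - 2)^2*(x + 4), so the eigenvalues are known. The minimal polynomial is
  m_A(x) = Π_λ (x − λ)^{k_λ}
where k_λ is the size of the *largest* Jordan block for λ (equivalently, the smallest k with (A − λI)^k v = 0 for every generalised eigenvector v of λ).

  λ = -4: largest Jordan block has size 1, contributing (x + 4)
  λ = 2: largest Jordan block has size 1, contributing (x − 2)

So m_A(x) = (x - 2)*(x + 4) = x^2 + 2*x - 8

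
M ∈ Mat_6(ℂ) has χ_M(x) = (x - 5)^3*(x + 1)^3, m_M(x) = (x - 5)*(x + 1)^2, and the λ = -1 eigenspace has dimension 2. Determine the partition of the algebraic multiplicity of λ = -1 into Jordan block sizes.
Block sizes for λ = -1: [2, 1]

Step 1 — from the characteristic polynomial, algebraic multiplicity of λ = -1 is 3. From dim ker(M − (-1)·I) = 2, there are exactly 2 Jordan blocks for λ = -1.
Step 2 — from the minimal polynomial, the factor (x + 1)^2 tells us the largest block for λ = -1 has size 2.
Step 3 — with total size 3, 2 blocks, and largest block 2, the block sizes (in nonincreasing order) are [2, 1].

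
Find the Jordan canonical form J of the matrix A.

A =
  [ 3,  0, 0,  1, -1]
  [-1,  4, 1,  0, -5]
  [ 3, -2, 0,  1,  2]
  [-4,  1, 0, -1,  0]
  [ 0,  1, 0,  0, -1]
J_3(1) ⊕ J_2(1)

The characteristic polynomial is
  det(x·I − A) = x^5 - 5*x^4 + 10*x^3 - 10*x^2 + 5*x - 1 = (x - 1)^5

Eigenvalues and multiplicities (the geometric multiplicity of λ is n − rank(A − λI), which equals the number of Jordan blocks for λ):
  λ = 1: algebraic multiplicity = 5, geometric multiplicity = 2

Determining the block sizes for each eigenvalue:
  λ = 1: with am = 5 and gm = 2, the partition is not yet determined (e.g. several partitions of 5 into 2 parts exist). Let N = A − (1)·I. Computing rank(N^1) = 3, rank(N^2) = 1, rank(N^3) = 0; the number of blocks of size ≥ j is rank(N^{j−1}) − rank(N^j), giving [2, 2, 1]. So we have 1 block(s) of size 3, 1 block(s) of size 2 → block sizes [3, 2]

Assembling the blocks gives a Jordan form
J =
  [1, 1, 0, 0, 0]
  [0, 1, 1, 0, 0]
  [0, 0, 1, 0, 0]
  [0, 0, 0, 1, 1]
  [0, 0, 0, 0, 1]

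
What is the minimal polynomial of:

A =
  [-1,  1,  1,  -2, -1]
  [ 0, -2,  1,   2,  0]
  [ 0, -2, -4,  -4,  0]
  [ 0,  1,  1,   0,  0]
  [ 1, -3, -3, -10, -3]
x^3 + 6*x^2 + 12*x + 8

The characteristic polynomial is χ_A(x) = (x + 2)^5, so the eigenvalues are known. The minimal polynomial is
  m_A(x) = Π_λ (x − λ)^{k_λ}
where k_λ is the size of the *largest* Jordan block for λ (equivalently, the smallest k with (A − λI)^k v = 0 for every generalised eigenvector v of λ).

  λ = -2: largest Jordan block has size 3, contributing (x + 2)^3

So m_A(x) = (x + 2)^3 = x^3 + 6*x^2 + 12*x + 8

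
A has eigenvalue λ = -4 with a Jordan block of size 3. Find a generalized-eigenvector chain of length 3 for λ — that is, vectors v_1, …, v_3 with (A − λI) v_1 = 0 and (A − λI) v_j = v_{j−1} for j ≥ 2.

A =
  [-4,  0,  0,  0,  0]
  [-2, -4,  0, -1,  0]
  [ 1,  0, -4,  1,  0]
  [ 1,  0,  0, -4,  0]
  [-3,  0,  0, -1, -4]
A Jordan chain for λ = -4 of length 3:
v_1 = (0, -1, 1, 0, -1)ᵀ
v_2 = (0, -2, 1, 1, -3)ᵀ
v_3 = (1, 0, 0, 0, 0)ᵀ

Let N = A − (-4)·I. We want v_3 with N^3 v_3 = 0 but N^2 v_3 ≠ 0; then v_{j-1} := N · v_j for j = 3, …, 2.

Pick v_3 = (1, 0, 0, 0, 0)ᵀ.
Then v_2 = N · v_3 = (0, -2, 1, 1, -3)ᵀ.
Then v_1 = N · v_2 = (0, -1, 1, 0, -1)ᵀ.

Sanity check: (A − (-4)·I) v_1 = (0, 0, 0, 0, 0)ᵀ = 0. ✓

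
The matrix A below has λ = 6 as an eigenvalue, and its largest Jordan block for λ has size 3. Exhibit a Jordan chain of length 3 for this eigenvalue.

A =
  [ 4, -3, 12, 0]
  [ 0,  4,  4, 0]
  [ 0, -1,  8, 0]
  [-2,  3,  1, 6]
A Jordan chain for λ = 6 of length 3:
v_1 = (0, 0, 0, -1)ᵀ
v_2 = (-3, -2, -1, 3)ᵀ
v_3 = (0, 1, 0, 0)ᵀ

Let N = A − (6)·I. We want v_3 with N^3 v_3 = 0 but N^2 v_3 ≠ 0; then v_{j-1} := N · v_j for j = 3, …, 2.

Pick v_3 = (0, 1, 0, 0)ᵀ.
Then v_2 = N · v_3 = (-3, -2, -1, 3)ᵀ.
Then v_1 = N · v_2 = (0, 0, 0, -1)ᵀ.

Sanity check: (A − (6)·I) v_1 = (0, 0, 0, 0)ᵀ = 0. ✓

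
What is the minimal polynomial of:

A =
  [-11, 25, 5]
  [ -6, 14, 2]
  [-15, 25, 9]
x^2 - 8*x + 16

The characteristic polynomial is χ_A(x) = (x - 4)^3, so the eigenvalues are known. The minimal polynomial is
  m_A(x) = Π_λ (x − λ)^{k_λ}
where k_λ is the size of the *largest* Jordan block for λ (equivalently, the smallest k with (A − λI)^k v = 0 for every generalised eigenvector v of λ).

  λ = 4: largest Jordan block has size 2, contributing (x − 4)^2

So m_A(x) = (x - 4)^2 = x^2 - 8*x + 16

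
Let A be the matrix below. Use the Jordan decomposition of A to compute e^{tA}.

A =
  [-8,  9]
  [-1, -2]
e^{tA} =
  [-3*t*exp(-5*t) + exp(-5*t), 9*t*exp(-5*t)]
  [-t*exp(-5*t), 3*t*exp(-5*t) + exp(-5*t)]

Strategy: write A = P · J · P⁻¹ where J is a Jordan canonical form, so e^{tA} = P · e^{tJ} · P⁻¹, and e^{tJ} can be computed block-by-block.

A has Jordan form
J =
  [-5,  1]
  [ 0, -5]
(up to reordering of blocks).

Per-block formulas:
  For a 2×2 Jordan block J_2(-5): exp(t · J_2(-5)) = e^(-5t)·(I + t·N), where N is the 2×2 nilpotent shift.

After assembling e^{tJ} and conjugating by P, we get:

e^{tA} =
  [-3*t*exp(-5*t) + exp(-5*t), 9*t*exp(-5*t)]
  [-t*exp(-5*t), 3*t*exp(-5*t) + exp(-5*t)]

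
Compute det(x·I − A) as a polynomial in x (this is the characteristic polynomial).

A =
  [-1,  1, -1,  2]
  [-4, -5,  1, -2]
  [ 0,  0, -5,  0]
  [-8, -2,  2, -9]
x^4 + 20*x^3 + 150*x^2 + 500*x + 625

Expanding det(x·I − A) (e.g. by cofactor expansion or by noting that A is similar to its Jordan form J, which has the same characteristic polynomial as A) gives
  χ_A(x) = x^4 + 20*x^3 + 150*x^2 + 500*x + 625
which factors as (x + 5)^4. The eigenvalues (with algebraic multiplicities) are λ = -5 with multiplicity 4.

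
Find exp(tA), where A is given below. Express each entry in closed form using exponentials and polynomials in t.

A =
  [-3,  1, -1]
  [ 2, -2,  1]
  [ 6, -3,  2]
e^{tA} =
  [-2*t*exp(-t) + exp(-t), t*exp(-t), -t*exp(-t)]
  [2*t*exp(-t), -t*exp(-t) + exp(-t), t*exp(-t)]
  [6*t*exp(-t), -3*t*exp(-t), 3*t*exp(-t) + exp(-t)]

Strategy: write A = P · J · P⁻¹ where J is a Jordan canonical form, so e^{tA} = P · e^{tJ} · P⁻¹, and e^{tJ} can be computed block-by-block.

A has Jordan form
J =
  [-1,  1,  0]
  [ 0, -1,  0]
  [ 0,  0, -1]
(up to reordering of blocks).

Per-block formulas:
  For a 1×1 block at λ = -1: exp(t · [-1]) = [e^(-1t)].
  For a 2×2 Jordan block J_2(-1): exp(t · J_2(-1)) = e^(-1t)·(I + t·N), where N is the 2×2 nilpotent shift.

After assembling e^{tJ} and conjugating by P, we get:

e^{tA} =
  [-2*t*exp(-t) + exp(-t), t*exp(-t), -t*exp(-t)]
  [2*t*exp(-t), -t*exp(-t) + exp(-t), t*exp(-t)]
  [6*t*exp(-t), -3*t*exp(-t), 3*t*exp(-t) + exp(-t)]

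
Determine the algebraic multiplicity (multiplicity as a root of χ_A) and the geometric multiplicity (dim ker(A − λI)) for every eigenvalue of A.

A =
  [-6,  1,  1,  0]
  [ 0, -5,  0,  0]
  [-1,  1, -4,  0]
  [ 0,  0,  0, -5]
λ = -5: alg = 4, geom = 3

Step 1 — factor the characteristic polynomial to read off the algebraic multiplicities:
  χ_A(x) = (x + 5)^4

Step 2 — compute geometric multiplicities via the rank-nullity identity g(λ) = n − rank(A − λI):
  rank(A − (-5)·I) = 1, so dim ker(A − (-5)·I) = n − 1 = 3

Summary:
  λ = -5: algebraic multiplicity = 4, geometric multiplicity = 3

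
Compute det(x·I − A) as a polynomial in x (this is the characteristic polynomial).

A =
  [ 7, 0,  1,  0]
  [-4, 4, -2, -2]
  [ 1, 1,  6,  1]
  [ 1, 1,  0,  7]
x^4 - 24*x^3 + 216*x^2 - 864*x + 1296

Expanding det(x·I − A) (e.g. by cofactor expansion or by noting that A is similar to its Jordan form J, which has the same characteristic polynomial as A) gives
  χ_A(x) = x^4 - 24*x^3 + 216*x^2 - 864*x + 1296
which factors as (x - 6)^4. The eigenvalues (with algebraic multiplicities) are λ = 6 with multiplicity 4.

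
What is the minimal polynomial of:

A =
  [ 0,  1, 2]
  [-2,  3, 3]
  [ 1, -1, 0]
x^3 - 3*x^2 + 3*x - 1

The characteristic polynomial is χ_A(x) = (x - 1)^3, so the eigenvalues are known. The minimal polynomial is
  m_A(x) = Π_λ (x − λ)^{k_λ}
where k_λ is the size of the *largest* Jordan block for λ (equivalently, the smallest k with (A − λI)^k v = 0 for every generalised eigenvector v of λ).

  λ = 1: largest Jordan block has size 3, contributing (x − 1)^3

So m_A(x) = (x - 1)^3 = x^3 - 3*x^2 + 3*x - 1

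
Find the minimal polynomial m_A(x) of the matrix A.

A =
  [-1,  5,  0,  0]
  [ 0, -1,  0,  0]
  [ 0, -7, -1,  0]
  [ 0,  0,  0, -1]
x^2 + 2*x + 1

The characteristic polynomial is χ_A(x) = (x + 1)^4, so the eigenvalues are known. The minimal polynomial is
  m_A(x) = Π_λ (x − λ)^{k_λ}
where k_λ is the size of the *largest* Jordan block for λ (equivalently, the smallest k with (A − λI)^k v = 0 for every generalised eigenvector v of λ).

  λ = -1: largest Jordan block has size 2, contributing (x + 1)^2

So m_A(x) = (x + 1)^2 = x^2 + 2*x + 1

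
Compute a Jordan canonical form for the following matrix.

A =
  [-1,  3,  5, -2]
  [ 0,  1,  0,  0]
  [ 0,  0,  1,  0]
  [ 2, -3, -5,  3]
J_2(1) ⊕ J_1(1) ⊕ J_1(1)

The characteristic polynomial is
  det(x·I − A) = x^4 - 4*x^3 + 6*x^2 - 4*x + 1 = (x - 1)^4

Eigenvalues and multiplicities (the geometric multiplicity of λ is n − rank(A − λI), which equals the number of Jordan blocks for λ):
  λ = 1: algebraic multiplicity = 4, geometric multiplicity = 3

Determining the block sizes for each eigenvalue:
  λ = 1: 3 blocks summing to 4 forces exactly one block of size 2 and the rest size 1 → block sizes [2, 1, 1]

Assembling the blocks gives a Jordan form
J =
  [1, 1, 0, 0]
  [0, 1, 0, 0]
  [0, 0, 1, 0]
  [0, 0, 0, 1]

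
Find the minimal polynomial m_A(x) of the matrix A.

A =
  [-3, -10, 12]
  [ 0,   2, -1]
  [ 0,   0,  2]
x^3 - x^2 - 8*x + 12

The characteristic polynomial is χ_A(x) = (x - 2)^2*(x + 3), so the eigenvalues are known. The minimal polynomial is
  m_A(x) = Π_λ (x − λ)^{k_λ}
where k_λ is the size of the *largest* Jordan block for λ (equivalently, the smallest k with (A − λI)^k v = 0 for every generalised eigenvector v of λ).

  λ = -3: largest Jordan block has size 1, contributing (x + 3)
  λ = 2: largest Jordan block has size 2, contributing (x − 2)^2

So m_A(x) = (x - 2)^2*(x + 3) = x^3 - x^2 - 8*x + 12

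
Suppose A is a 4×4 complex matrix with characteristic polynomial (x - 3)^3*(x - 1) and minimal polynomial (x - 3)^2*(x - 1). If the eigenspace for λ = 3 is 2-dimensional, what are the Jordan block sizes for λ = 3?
Block sizes for λ = 3: [2, 1]

Step 1 — from the characteristic polynomial, algebraic multiplicity of λ = 3 is 3. From dim ker(A − (3)·I) = 2, there are exactly 2 Jordan blocks for λ = 3.
Step 2 — from the minimal polynomial, the factor (x − 3)^2 tells us the largest block for λ = 3 has size 2.
Step 3 — with total size 3, 2 blocks, and largest block 2, the block sizes (in nonincreasing order) are [2, 1].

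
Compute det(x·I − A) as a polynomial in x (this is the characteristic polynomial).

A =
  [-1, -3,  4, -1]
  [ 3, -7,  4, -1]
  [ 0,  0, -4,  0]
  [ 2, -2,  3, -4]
x^4 + 16*x^3 + 96*x^2 + 256*x + 256

Expanding det(x·I − A) (e.g. by cofactor expansion or by noting that A is similar to its Jordan form J, which has the same characteristic polynomial as A) gives
  χ_A(x) = x^4 + 16*x^3 + 96*x^2 + 256*x + 256
which factors as (x + 4)^4. The eigenvalues (with algebraic multiplicities) are λ = -4 with multiplicity 4.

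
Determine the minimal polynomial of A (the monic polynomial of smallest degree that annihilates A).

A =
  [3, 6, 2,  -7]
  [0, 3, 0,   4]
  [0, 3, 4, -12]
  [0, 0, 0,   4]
x^2 - 7*x + 12

The characteristic polynomial is χ_A(x) = (x - 4)^2*(x - 3)^2, so the eigenvalues are known. The minimal polynomial is
  m_A(x) = Π_λ (x − λ)^{k_λ}
where k_λ is the size of the *largest* Jordan block for λ (equivalently, the smallest k with (A − λI)^k v = 0 for every generalised eigenvector v of λ).

  λ = 3: largest Jordan block has size 1, contributing (x − 3)
  λ = 4: largest Jordan block has size 1, contributing (x − 4)

So m_A(x) = (x - 4)*(x - 3) = x^2 - 7*x + 12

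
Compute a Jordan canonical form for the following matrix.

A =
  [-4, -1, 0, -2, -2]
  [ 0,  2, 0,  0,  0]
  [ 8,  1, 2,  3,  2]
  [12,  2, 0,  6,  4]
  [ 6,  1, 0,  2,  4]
J_2(2) ⊕ J_2(2) ⊕ J_1(2)

The characteristic polynomial is
  det(x·I − A) = x^5 - 10*x^4 + 40*x^3 - 80*x^2 + 80*x - 32 = (x - 2)^5

Eigenvalues and multiplicities (the geometric multiplicity of λ is n − rank(A − λI), which equals the number of Jordan blocks for λ):
  λ = 2: algebraic multiplicity = 5, geometric multiplicity = 3

Determining the block sizes for each eigenvalue:
  λ = 2: with am = 5 and gm = 3, the partition is not yet determined (e.g. several partitions of 5 into 3 parts exist). Let N = A − (2)·I. Computing rank(N^1) = 2, rank(N^2) = 0; the number of blocks of size ≥ j is rank(N^{j−1}) − rank(N^j), giving [3, 2]. So we have 2 block(s) of size 2, 1 block(s) of size 1 → block sizes [2, 2, 1]

Assembling the blocks gives a Jordan form
J =
  [2, 1, 0, 0, 0]
  [0, 2, 0, 0, 0]
  [0, 0, 2, 1, 0]
  [0, 0, 0, 2, 0]
  [0, 0, 0, 0, 2]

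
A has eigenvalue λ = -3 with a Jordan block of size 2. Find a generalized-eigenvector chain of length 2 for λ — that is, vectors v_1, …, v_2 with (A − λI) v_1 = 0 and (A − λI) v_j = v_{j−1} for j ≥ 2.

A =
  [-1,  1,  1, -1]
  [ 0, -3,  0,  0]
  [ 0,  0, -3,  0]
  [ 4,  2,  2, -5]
A Jordan chain for λ = -3 of length 2:
v_1 = (2, 0, 0, 4)ᵀ
v_2 = (1, 0, 0, 0)ᵀ

Let N = A − (-3)·I. We want v_2 with N^2 v_2 = 0 but N^1 v_2 ≠ 0; then v_{j-1} := N · v_j for j = 2, …, 2.

Pick v_2 = (1, 0, 0, 0)ᵀ.
Then v_1 = N · v_2 = (2, 0, 0, 4)ᵀ.

Sanity check: (A − (-3)·I) v_1 = (0, 0, 0, 0)ᵀ = 0. ✓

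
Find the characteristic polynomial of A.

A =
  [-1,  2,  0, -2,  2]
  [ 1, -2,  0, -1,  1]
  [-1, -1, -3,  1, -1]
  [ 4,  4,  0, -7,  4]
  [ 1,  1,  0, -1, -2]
x^5 + 15*x^4 + 90*x^3 + 270*x^2 + 405*x + 243

Expanding det(x·I − A) (e.g. by cofactor expansion or by noting that A is similar to its Jordan form J, which has the same characteristic polynomial as A) gives
  χ_A(x) = x^5 + 15*x^4 + 90*x^3 + 270*x^2 + 405*x + 243
which factors as (x + 3)^5. The eigenvalues (with algebraic multiplicities) are λ = -3 with multiplicity 5.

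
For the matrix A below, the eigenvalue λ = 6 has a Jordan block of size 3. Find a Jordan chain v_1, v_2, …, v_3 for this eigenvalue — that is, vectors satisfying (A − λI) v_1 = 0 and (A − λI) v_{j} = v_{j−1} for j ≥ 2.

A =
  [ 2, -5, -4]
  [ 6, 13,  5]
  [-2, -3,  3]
A Jordan chain for λ = 6 of length 3:
v_1 = (-6, 8, -4)ᵀ
v_2 = (-4, 6, -2)ᵀ
v_3 = (1, 0, 0)ᵀ

Let N = A − (6)·I. We want v_3 with N^3 v_3 = 0 but N^2 v_3 ≠ 0; then v_{j-1} := N · v_j for j = 3, …, 2.

Pick v_3 = (1, 0, 0)ᵀ.
Then v_2 = N · v_3 = (-4, 6, -2)ᵀ.
Then v_1 = N · v_2 = (-6, 8, -4)ᵀ.

Sanity check: (A − (6)·I) v_1 = (0, 0, 0)ᵀ = 0. ✓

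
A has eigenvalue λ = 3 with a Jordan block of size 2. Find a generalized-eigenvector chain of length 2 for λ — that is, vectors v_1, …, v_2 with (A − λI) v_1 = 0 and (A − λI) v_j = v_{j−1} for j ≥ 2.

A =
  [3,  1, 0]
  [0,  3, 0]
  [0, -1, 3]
A Jordan chain for λ = 3 of length 2:
v_1 = (1, 0, -1)ᵀ
v_2 = (0, 1, 0)ᵀ

Let N = A − (3)·I. We want v_2 with N^2 v_2 = 0 but N^1 v_2 ≠ 0; then v_{j-1} := N · v_j for j = 2, …, 2.

Pick v_2 = (0, 1, 0)ᵀ.
Then v_1 = N · v_2 = (1, 0, -1)ᵀ.

Sanity check: (A − (3)·I) v_1 = (0, 0, 0)ᵀ = 0. ✓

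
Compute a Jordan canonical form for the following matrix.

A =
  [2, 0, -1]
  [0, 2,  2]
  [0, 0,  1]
J_1(1) ⊕ J_1(2) ⊕ J_1(2)

The characteristic polynomial is
  det(x·I − A) = x^3 - 5*x^2 + 8*x - 4 = (x - 2)^2*(x - 1)

Eigenvalues and multiplicities (the geometric multiplicity of λ is n − rank(A − λI), which equals the number of Jordan blocks for λ):
  λ = 1: algebraic multiplicity = 1, geometric multiplicity = 1
  λ = 2: algebraic multiplicity = 2, geometric multiplicity = 2

Determining the block sizes for each eigenvalue:
  λ = 1: one block (gm = 1), so the single block has size am = 1 → block sizes [1]
  λ = 2: gm = am = 2, so every block has size 1 → block sizes [1, 1]

Assembling the blocks gives a Jordan form
J =
  [1, 0, 0]
  [0, 2, 0]
  [0, 0, 2]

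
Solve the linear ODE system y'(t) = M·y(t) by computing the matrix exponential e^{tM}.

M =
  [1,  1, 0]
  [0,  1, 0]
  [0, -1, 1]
e^{tM} =
  [exp(t), t*exp(t), 0]
  [0, exp(t), 0]
  [0, -t*exp(t), exp(t)]

Strategy: write M = P · J · P⁻¹ where J is a Jordan canonical form, so e^{tM} = P · e^{tJ} · P⁻¹, and e^{tJ} can be computed block-by-block.

M has Jordan form
J =
  [1, 1, 0]
  [0, 1, 0]
  [0, 0, 1]
(up to reordering of blocks).

Per-block formulas:
  For a 2×2 Jordan block J_2(1): exp(t · J_2(1)) = e^(1t)·(I + t·N), where N is the 2×2 nilpotent shift.
  For a 1×1 block at λ = 1: exp(t · [1]) = [e^(1t)].

After assembling e^{tJ} and conjugating by P, we get:

e^{tM} =
  [exp(t), t*exp(t), 0]
  [0, exp(t), 0]
  [0, -t*exp(t), exp(t)]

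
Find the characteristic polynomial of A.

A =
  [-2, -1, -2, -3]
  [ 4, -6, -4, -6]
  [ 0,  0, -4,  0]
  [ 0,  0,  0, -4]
x^4 + 16*x^3 + 96*x^2 + 256*x + 256

Expanding det(x·I − A) (e.g. by cofactor expansion or by noting that A is similar to its Jordan form J, which has the same characteristic polynomial as A) gives
  χ_A(x) = x^4 + 16*x^3 + 96*x^2 + 256*x + 256
which factors as (x + 4)^4. The eigenvalues (with algebraic multiplicities) are λ = -4 with multiplicity 4.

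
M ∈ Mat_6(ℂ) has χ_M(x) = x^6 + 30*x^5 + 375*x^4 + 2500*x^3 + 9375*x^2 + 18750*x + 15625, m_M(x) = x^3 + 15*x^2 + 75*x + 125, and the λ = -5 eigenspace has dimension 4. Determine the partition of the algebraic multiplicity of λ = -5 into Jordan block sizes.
Block sizes for λ = -5: [3, 1, 1, 1]

Step 1 — from the characteristic polynomial, algebraic multiplicity of λ = -5 is 6. From dim ker(M − (-5)·I) = 4, there are exactly 4 Jordan blocks for λ = -5.
Step 2 — from the minimal polynomial, the factor (x + 5)^3 tells us the largest block for λ = -5 has size 3.
Step 3 — with total size 6, 4 blocks, and largest block 3, the block sizes (in nonincreasing order) are [3, 1, 1, 1].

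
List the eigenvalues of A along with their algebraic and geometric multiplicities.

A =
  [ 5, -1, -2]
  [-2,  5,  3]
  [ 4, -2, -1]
λ = 3: alg = 3, geom = 1

Step 1 — factor the characteristic polynomial to read off the algebraic multiplicities:
  χ_A(x) = (x - 3)^3

Step 2 — compute geometric multiplicities via the rank-nullity identity g(λ) = n − rank(A − λI):
  rank(A − (3)·I) = 2, so dim ker(A − (3)·I) = n − 2 = 1

Summary:
  λ = 3: algebraic multiplicity = 3, geometric multiplicity = 1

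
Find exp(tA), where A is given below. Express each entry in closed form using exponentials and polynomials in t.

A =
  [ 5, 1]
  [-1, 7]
e^{tA} =
  [-t*exp(6*t) + exp(6*t), t*exp(6*t)]
  [-t*exp(6*t), t*exp(6*t) + exp(6*t)]

Strategy: write A = P · J · P⁻¹ where J is a Jordan canonical form, so e^{tA} = P · e^{tJ} · P⁻¹, and e^{tJ} can be computed block-by-block.

A has Jordan form
J =
  [6, 1]
  [0, 6]
(up to reordering of blocks).

Per-block formulas:
  For a 2×2 Jordan block J_2(6): exp(t · J_2(6)) = e^(6t)·(I + t·N), where N is the 2×2 nilpotent shift.

After assembling e^{tJ} and conjugating by P, we get:

e^{tA} =
  [-t*exp(6*t) + exp(6*t), t*exp(6*t)]
  [-t*exp(6*t), t*exp(6*t) + exp(6*t)]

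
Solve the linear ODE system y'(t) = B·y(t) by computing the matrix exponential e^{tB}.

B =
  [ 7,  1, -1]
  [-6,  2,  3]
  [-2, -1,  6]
e^{tB} =
  [2*t*exp(5*t) + exp(5*t), t*exp(5*t), -t*exp(5*t)]
  [-6*t*exp(5*t), -3*t*exp(5*t) + exp(5*t), 3*t*exp(5*t)]
  [-2*t*exp(5*t), -t*exp(5*t), t*exp(5*t) + exp(5*t)]

Strategy: write B = P · J · P⁻¹ where J is a Jordan canonical form, so e^{tB} = P · e^{tJ} · P⁻¹, and e^{tJ} can be computed block-by-block.

B has Jordan form
J =
  [5, 1, 0]
  [0, 5, 0]
  [0, 0, 5]
(up to reordering of blocks).

Per-block formulas:
  For a 2×2 Jordan block J_2(5): exp(t · J_2(5)) = e^(5t)·(I + t·N), where N is the 2×2 nilpotent shift.
  For a 1×1 block at λ = 5: exp(t · [5]) = [e^(5t)].

After assembling e^{tJ} and conjugating by P, we get:

e^{tB} =
  [2*t*exp(5*t) + exp(5*t), t*exp(5*t), -t*exp(5*t)]
  [-6*t*exp(5*t), -3*t*exp(5*t) + exp(5*t), 3*t*exp(5*t)]
  [-2*t*exp(5*t), -t*exp(5*t), t*exp(5*t) + exp(5*t)]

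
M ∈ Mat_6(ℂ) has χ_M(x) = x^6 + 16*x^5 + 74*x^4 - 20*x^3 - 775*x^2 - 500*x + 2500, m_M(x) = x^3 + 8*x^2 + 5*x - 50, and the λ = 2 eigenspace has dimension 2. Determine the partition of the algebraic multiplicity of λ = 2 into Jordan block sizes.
Block sizes for λ = 2: [1, 1]

Step 1 — from the characteristic polynomial, algebraic multiplicity of λ = 2 is 2. From dim ker(M − (2)·I) = 2, there are exactly 2 Jordan blocks for λ = 2.
Step 2 — from the minimal polynomial, the factor (x − 2) tells us the largest block for λ = 2 has size 1.
Step 3 — with total size 2, 2 blocks, and largest block 1, the block sizes (in nonincreasing order) are [1, 1].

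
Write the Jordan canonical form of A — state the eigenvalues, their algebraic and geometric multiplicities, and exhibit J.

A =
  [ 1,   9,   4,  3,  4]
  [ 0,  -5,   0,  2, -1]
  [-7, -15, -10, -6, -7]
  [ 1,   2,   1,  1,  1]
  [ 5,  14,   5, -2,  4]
J_3(-3) ⊕ J_2(0)

The characteristic polynomial is
  det(x·I − A) = x^5 + 9*x^4 + 27*x^3 + 27*x^2 = x^2*(x + 3)^3

Eigenvalues and multiplicities (the geometric multiplicity of λ is n − rank(A − λI), which equals the number of Jordan blocks for λ):
  λ = -3: algebraic multiplicity = 3, geometric multiplicity = 1
  λ = 0: algebraic multiplicity = 2, geometric multiplicity = 1

Determining the block sizes for each eigenvalue:
  λ = -3: one block (gm = 1), so the single block has size am = 3 → block sizes [3]
  λ = 0: one block (gm = 1), so the single block has size am = 2 → block sizes [2]

Assembling the blocks gives a Jordan form
J =
  [-3,  1,  0, 0, 0]
  [ 0, -3,  1, 0, 0]
  [ 0,  0, -3, 0, 0]
  [ 0,  0,  0, 0, 1]
  [ 0,  0,  0, 0, 0]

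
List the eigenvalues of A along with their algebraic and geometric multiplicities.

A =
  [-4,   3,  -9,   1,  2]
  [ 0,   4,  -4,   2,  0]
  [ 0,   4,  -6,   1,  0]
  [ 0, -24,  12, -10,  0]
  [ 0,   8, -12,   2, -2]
λ = -4: alg = 4, geom = 2; λ = -2: alg = 1, geom = 1

Step 1 — factor the characteristic polynomial to read off the algebraic multiplicities:
  χ_A(x) = (x + 2)*(x + 4)^4

Step 2 — compute geometric multiplicities via the rank-nullity identity g(λ) = n − rank(A − λI):
  rank(A − (-4)·I) = 3, so dim ker(A − (-4)·I) = n − 3 = 2
  rank(A − (-2)·I) = 4, so dim ker(A − (-2)·I) = n − 4 = 1

Summary:
  λ = -4: algebraic multiplicity = 4, geometric multiplicity = 2
  λ = -2: algebraic multiplicity = 1, geometric multiplicity = 1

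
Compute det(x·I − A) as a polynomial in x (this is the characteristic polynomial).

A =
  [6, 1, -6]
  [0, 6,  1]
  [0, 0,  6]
x^3 - 18*x^2 + 108*x - 216

Expanding det(x·I − A) (e.g. by cofactor expansion or by noting that A is similar to its Jordan form J, which has the same characteristic polynomial as A) gives
  χ_A(x) = x^3 - 18*x^2 + 108*x - 216
which factors as (x - 6)^3. The eigenvalues (with algebraic multiplicities) are λ = 6 with multiplicity 3.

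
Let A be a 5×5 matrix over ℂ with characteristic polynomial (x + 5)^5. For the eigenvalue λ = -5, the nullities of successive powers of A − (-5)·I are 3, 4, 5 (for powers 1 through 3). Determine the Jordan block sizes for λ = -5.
Block sizes for λ = -5: [3, 1, 1]

From the dimensions of kernels of powers, the number of Jordan blocks of size at least j is d_j − d_{j−1} where d_j = dim ker(N^j) (with d_0 = 0). Computing the differences gives [3, 1, 1].
The number of blocks of size exactly k is (#blocks of size ≥ k) − (#blocks of size ≥ k + 1), so the partition is: 2 block(s) of size 1, 1 block(s) of size 3.
In nonincreasing order the block sizes are [3, 1, 1].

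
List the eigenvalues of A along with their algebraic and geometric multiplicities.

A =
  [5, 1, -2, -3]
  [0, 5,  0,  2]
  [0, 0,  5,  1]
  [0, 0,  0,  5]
λ = 5: alg = 4, geom = 2

Step 1 — factor the characteristic polynomial to read off the algebraic multiplicities:
  χ_A(x) = (x - 5)^4

Step 2 — compute geometric multiplicities via the rank-nullity identity g(λ) = n − rank(A − λI):
  rank(A − (5)·I) = 2, so dim ker(A − (5)·I) = n − 2 = 2

Summary:
  λ = 5: algebraic multiplicity = 4, geometric multiplicity = 2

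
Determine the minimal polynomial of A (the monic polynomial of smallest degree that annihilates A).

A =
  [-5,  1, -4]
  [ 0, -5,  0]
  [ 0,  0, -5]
x^2 + 10*x + 25

The characteristic polynomial is χ_A(x) = (x + 5)^3, so the eigenvalues are known. The minimal polynomial is
  m_A(x) = Π_λ (x − λ)^{k_λ}
where k_λ is the size of the *largest* Jordan block for λ (equivalently, the smallest k with (A − λI)^k v = 0 for every generalised eigenvector v of λ).

  λ = -5: largest Jordan block has size 2, contributing (x + 5)^2

So m_A(x) = (x + 5)^2 = x^2 + 10*x + 25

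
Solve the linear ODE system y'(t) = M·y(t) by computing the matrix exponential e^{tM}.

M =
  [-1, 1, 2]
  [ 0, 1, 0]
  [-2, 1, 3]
e^{tM} =
  [-2*t*exp(t) + exp(t), t*exp(t), 2*t*exp(t)]
  [0, exp(t), 0]
  [-2*t*exp(t), t*exp(t), 2*t*exp(t) + exp(t)]

Strategy: write M = P · J · P⁻¹ where J is a Jordan canonical form, so e^{tM} = P · e^{tJ} · P⁻¹, and e^{tJ} can be computed block-by-block.

M has Jordan form
J =
  [1, 1, 0]
  [0, 1, 0]
  [0, 0, 1]
(up to reordering of blocks).

Per-block formulas:
  For a 2×2 Jordan block J_2(1): exp(t · J_2(1)) = e^(1t)·(I + t·N), where N is the 2×2 nilpotent shift.
  For a 1×1 block at λ = 1: exp(t · [1]) = [e^(1t)].

After assembling e^{tJ} and conjugating by P, we get:

e^{tM} =
  [-2*t*exp(t) + exp(t), t*exp(t), 2*t*exp(t)]
  [0, exp(t), 0]
  [-2*t*exp(t), t*exp(t), 2*t*exp(t) + exp(t)]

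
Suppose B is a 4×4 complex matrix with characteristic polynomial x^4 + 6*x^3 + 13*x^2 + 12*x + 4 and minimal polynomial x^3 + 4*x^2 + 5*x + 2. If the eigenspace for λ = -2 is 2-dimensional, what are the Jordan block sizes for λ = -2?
Block sizes for λ = -2: [1, 1]

Step 1 — from the characteristic polynomial, algebraic multiplicity of λ = -2 is 2. From dim ker(B − (-2)·I) = 2, there are exactly 2 Jordan blocks for λ = -2.
Step 2 — from the minimal polynomial, the factor (x + 2) tells us the largest block for λ = -2 has size 1.
Step 3 — with total size 2, 2 blocks, and largest block 1, the block sizes (in nonincreasing order) are [1, 1].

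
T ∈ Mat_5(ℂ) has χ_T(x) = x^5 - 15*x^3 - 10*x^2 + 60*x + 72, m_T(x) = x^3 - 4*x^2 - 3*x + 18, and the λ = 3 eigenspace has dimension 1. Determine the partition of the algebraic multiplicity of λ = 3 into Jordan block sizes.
Block sizes for λ = 3: [2]

Step 1 — from the characteristic polynomial, algebraic multiplicity of λ = 3 is 2. From dim ker(T − (3)·I) = 1, there are exactly 1 Jordan blocks for λ = 3.
Step 2 — from the minimal polynomial, the factor (x − 3)^2 tells us the largest block for λ = 3 has size 2.
Step 3 — with total size 2, 1 blocks, and largest block 2, the block sizes (in nonincreasing order) are [2].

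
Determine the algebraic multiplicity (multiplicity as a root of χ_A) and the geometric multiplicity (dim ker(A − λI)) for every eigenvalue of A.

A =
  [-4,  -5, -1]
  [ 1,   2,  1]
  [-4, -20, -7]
λ = -3: alg = 3, geom = 2

Step 1 — factor the characteristic polynomial to read off the algebraic multiplicities:
  χ_A(x) = (x + 3)^3

Step 2 — compute geometric multiplicities via the rank-nullity identity g(λ) = n − rank(A − λI):
  rank(A − (-3)·I) = 1, so dim ker(A − (-3)·I) = n − 1 = 2

Summary:
  λ = -3: algebraic multiplicity = 3, geometric multiplicity = 2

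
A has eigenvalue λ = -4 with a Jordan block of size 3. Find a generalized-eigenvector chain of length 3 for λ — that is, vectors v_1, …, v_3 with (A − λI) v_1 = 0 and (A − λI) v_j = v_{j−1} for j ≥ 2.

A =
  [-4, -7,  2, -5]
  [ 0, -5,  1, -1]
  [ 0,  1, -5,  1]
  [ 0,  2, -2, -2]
A Jordan chain for λ = -4 of length 3:
v_1 = (-1, 0, 0, 0)ᵀ
v_2 = (-7, -1, 1, 2)ᵀ
v_3 = (0, 1, 0, 0)ᵀ

Let N = A − (-4)·I. We want v_3 with N^3 v_3 = 0 but N^2 v_3 ≠ 0; then v_{j-1} := N · v_j for j = 3, …, 2.

Pick v_3 = (0, 1, 0, 0)ᵀ.
Then v_2 = N · v_3 = (-7, -1, 1, 2)ᵀ.
Then v_1 = N · v_2 = (-1, 0, 0, 0)ᵀ.

Sanity check: (A − (-4)·I) v_1 = (0, 0, 0, 0)ᵀ = 0. ✓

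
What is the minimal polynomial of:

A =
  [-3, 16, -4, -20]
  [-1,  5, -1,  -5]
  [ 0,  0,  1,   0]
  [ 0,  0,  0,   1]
x^2 - 2*x + 1

The characteristic polynomial is χ_A(x) = (x - 1)^4, so the eigenvalues are known. The minimal polynomial is
  m_A(x) = Π_λ (x − λ)^{k_λ}
where k_λ is the size of the *largest* Jordan block for λ (equivalently, the smallest k with (A − λI)^k v = 0 for every generalised eigenvector v of λ).

  λ = 1: largest Jordan block has size 2, contributing (x − 1)^2

So m_A(x) = (x - 1)^2 = x^2 - 2*x + 1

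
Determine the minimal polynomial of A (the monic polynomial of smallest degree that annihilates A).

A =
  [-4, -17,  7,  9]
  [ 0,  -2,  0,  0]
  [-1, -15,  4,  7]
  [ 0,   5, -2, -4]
x^4 + 6*x^3 + 13*x^2 + 12*x + 4

The characteristic polynomial is χ_A(x) = (x + 1)^2*(x + 2)^2, so the eigenvalues are known. The minimal polynomial is
  m_A(x) = Π_λ (x − λ)^{k_λ}
where k_λ is the size of the *largest* Jordan block for λ (equivalently, the smallest k with (A − λI)^k v = 0 for every generalised eigenvector v of λ).

  λ = -2: largest Jordan block has size 2, contributing (x + 2)^2
  λ = -1: largest Jordan block has size 2, contributing (x + 1)^2

So m_A(x) = (x + 1)^2*(x + 2)^2 = x^4 + 6*x^3 + 13*x^2 + 12*x + 4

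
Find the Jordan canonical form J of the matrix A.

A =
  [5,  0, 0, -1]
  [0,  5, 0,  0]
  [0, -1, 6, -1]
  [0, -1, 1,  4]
J_3(5) ⊕ J_1(5)

The characteristic polynomial is
  det(x·I − A) = x^4 - 20*x^3 + 150*x^2 - 500*x + 625 = (x - 5)^4

Eigenvalues and multiplicities (the geometric multiplicity of λ is n − rank(A − λI), which equals the number of Jordan blocks for λ):
  λ = 5: algebraic multiplicity = 4, geometric multiplicity = 2

Determining the block sizes for each eigenvalue:
  λ = 5: with am = 4 and gm = 2, the partition is not yet determined (e.g. several partitions of 4 into 2 parts exist). Let N = A − (5)·I. Computing rank(N^1) = 2, rank(N^2) = 1, rank(N^3) = 0; the number of blocks of size ≥ j is rank(N^{j−1}) − rank(N^j), giving [2, 1, 1]. So we have 1 block(s) of size 3, 1 block(s) of size 1 → block sizes [3, 1]

Assembling the blocks gives a Jordan form
J =
  [5, 1, 0, 0]
  [0, 5, 1, 0]
  [0, 0, 5, 0]
  [0, 0, 0, 5]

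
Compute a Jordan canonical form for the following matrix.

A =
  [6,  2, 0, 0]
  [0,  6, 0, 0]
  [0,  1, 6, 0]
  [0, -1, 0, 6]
J_2(6) ⊕ J_1(6) ⊕ J_1(6)

The characteristic polynomial is
  det(x·I − A) = x^4 - 24*x^3 + 216*x^2 - 864*x + 1296 = (x - 6)^4

Eigenvalues and multiplicities (the geometric multiplicity of λ is n − rank(A − λI), which equals the number of Jordan blocks for λ):
  λ = 6: algebraic multiplicity = 4, geometric multiplicity = 3

Determining the block sizes for each eigenvalue:
  λ = 6: 3 blocks summing to 4 forces exactly one block of size 2 and the rest size 1 → block sizes [2, 1, 1]

Assembling the blocks gives a Jordan form
J =
  [6, 1, 0, 0]
  [0, 6, 0, 0]
  [0, 0, 6, 0]
  [0, 0, 0, 6]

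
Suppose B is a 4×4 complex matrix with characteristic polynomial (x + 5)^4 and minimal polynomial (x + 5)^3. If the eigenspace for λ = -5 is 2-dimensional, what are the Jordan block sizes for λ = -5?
Block sizes for λ = -5: [3, 1]

Step 1 — from the characteristic polynomial, algebraic multiplicity of λ = -5 is 4. From dim ker(B − (-5)·I) = 2, there are exactly 2 Jordan blocks for λ = -5.
Step 2 — from the minimal polynomial, the factor (x + 5)^3 tells us the largest block for λ = -5 has size 3.
Step 3 — with total size 4, 2 blocks, and largest block 3, the block sizes (in nonincreasing order) are [3, 1].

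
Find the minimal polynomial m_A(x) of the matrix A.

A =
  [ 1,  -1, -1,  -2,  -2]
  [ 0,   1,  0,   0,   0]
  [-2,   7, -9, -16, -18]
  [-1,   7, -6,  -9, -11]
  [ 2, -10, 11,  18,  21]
x^3 - 3*x^2 + 3*x - 1

The characteristic polynomial is χ_A(x) = (x - 1)^5, so the eigenvalues are known. The minimal polynomial is
  m_A(x) = Π_λ (x − λ)^{k_λ}
where k_λ is the size of the *largest* Jordan block for λ (equivalently, the smallest k with (A − λI)^k v = 0 for every generalised eigenvector v of λ).

  λ = 1: largest Jordan block has size 3, contributing (x − 1)^3

So m_A(x) = (x - 1)^3 = x^3 - 3*x^2 + 3*x - 1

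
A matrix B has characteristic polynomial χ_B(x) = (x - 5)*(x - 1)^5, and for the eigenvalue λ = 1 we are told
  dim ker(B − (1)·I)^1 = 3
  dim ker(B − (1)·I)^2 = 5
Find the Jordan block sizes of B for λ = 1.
Block sizes for λ = 1: [2, 2, 1]

From the dimensions of kernels of powers, the number of Jordan blocks of size at least j is d_j − d_{j−1} where d_j = dim ker(N^j) (with d_0 = 0). Computing the differences gives [3, 2].
The number of blocks of size exactly k is (#blocks of size ≥ k) − (#blocks of size ≥ k + 1), so the partition is: 1 block(s) of size 1, 2 block(s) of size 2.
In nonincreasing order the block sizes are [2, 2, 1].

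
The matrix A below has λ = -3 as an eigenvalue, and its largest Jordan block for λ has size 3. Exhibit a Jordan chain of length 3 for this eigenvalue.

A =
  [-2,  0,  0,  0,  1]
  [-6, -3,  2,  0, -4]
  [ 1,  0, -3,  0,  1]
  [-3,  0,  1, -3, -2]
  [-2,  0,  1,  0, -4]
A Jordan chain for λ = -3 of length 3:
v_1 = (-1, 4, -1, 2, 1)ᵀ
v_2 = (1, -6, 1, -3, -2)ᵀ
v_3 = (1, 0, 0, 0, 0)ᵀ

Let N = A − (-3)·I. We want v_3 with N^3 v_3 = 0 but N^2 v_3 ≠ 0; then v_{j-1} := N · v_j for j = 3, …, 2.

Pick v_3 = (1, 0, 0, 0, 0)ᵀ.
Then v_2 = N · v_3 = (1, -6, 1, -3, -2)ᵀ.
Then v_1 = N · v_2 = (-1, 4, -1, 2, 1)ᵀ.

Sanity check: (A − (-3)·I) v_1 = (0, 0, 0, 0, 0)ᵀ = 0. ✓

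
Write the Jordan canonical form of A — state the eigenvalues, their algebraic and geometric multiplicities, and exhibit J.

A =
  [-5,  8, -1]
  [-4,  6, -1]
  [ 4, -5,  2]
J_3(1)

The characteristic polynomial is
  det(x·I − A) = x^3 - 3*x^2 + 3*x - 1 = (x - 1)^3

Eigenvalues and multiplicities (the geometric multiplicity of λ is n − rank(A − λI), which equals the number of Jordan blocks for λ):
  λ = 1: algebraic multiplicity = 3, geometric multiplicity = 1

Determining the block sizes for each eigenvalue:
  λ = 1: one block (gm = 1), so the single block has size am = 3 → block sizes [3]

Assembling the blocks gives a Jordan form
J =
  [1, 1, 0]
  [0, 1, 1]
  [0, 0, 1]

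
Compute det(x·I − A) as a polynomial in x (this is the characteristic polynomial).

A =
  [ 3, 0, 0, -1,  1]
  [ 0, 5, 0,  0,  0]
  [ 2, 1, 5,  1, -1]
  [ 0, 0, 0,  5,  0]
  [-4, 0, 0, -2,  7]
x^5 - 25*x^4 + 250*x^3 - 1250*x^2 + 3125*x - 3125

Expanding det(x·I − A) (e.g. by cofactor expansion or by noting that A is similar to its Jordan form J, which has the same characteristic polynomial as A) gives
  χ_A(x) = x^5 - 25*x^4 + 250*x^3 - 1250*x^2 + 3125*x - 3125
which factors as (x - 5)^5. The eigenvalues (with algebraic multiplicities) are λ = 5 with multiplicity 5.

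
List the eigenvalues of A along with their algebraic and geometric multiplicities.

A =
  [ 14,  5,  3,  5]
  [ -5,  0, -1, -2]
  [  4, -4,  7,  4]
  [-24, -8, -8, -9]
λ = 3: alg = 4, geom = 2

Step 1 — factor the characteristic polynomial to read off the algebraic multiplicities:
  χ_A(x) = (x - 3)^4

Step 2 — compute geometric multiplicities via the rank-nullity identity g(λ) = n − rank(A − λI):
  rank(A − (3)·I) = 2, so dim ker(A − (3)·I) = n − 2 = 2

Summary:
  λ = 3: algebraic multiplicity = 4, geometric multiplicity = 2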